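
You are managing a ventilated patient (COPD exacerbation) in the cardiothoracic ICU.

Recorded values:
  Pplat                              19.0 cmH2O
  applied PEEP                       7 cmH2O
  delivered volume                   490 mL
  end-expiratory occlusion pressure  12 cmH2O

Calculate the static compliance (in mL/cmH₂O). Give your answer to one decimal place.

End-expiratory occlusion gives total PEEP = 12 cmH2O (intrinsic PEEP = 12 − 7 = 5). Use total PEEP for the elastic gradient.
Cstat = Vt / (Pplat − PEEPtotal) = 490 / (19.0 − 12) = 490 / 7.0 = 70.0 mL/cmH2O.

70.0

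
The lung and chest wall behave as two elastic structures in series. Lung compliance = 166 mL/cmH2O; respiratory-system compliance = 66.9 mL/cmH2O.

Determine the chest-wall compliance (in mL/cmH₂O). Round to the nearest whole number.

1/Ccw = 1/Crs − 1/CL.
1/Ccw = 1/66.9 − 1/166 = 0.008924.
Ccw = 112.06 mL/cmH2O.

112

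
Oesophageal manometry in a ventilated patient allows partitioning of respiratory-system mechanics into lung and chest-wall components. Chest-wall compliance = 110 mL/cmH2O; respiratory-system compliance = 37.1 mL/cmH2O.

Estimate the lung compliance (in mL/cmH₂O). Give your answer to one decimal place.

56.0

1/CL = 1/Crs − 1/Ccw.
1/CL = 1/37.1 − 1/110 = 0.01786.
CL = 55.991 mL/cmH2O.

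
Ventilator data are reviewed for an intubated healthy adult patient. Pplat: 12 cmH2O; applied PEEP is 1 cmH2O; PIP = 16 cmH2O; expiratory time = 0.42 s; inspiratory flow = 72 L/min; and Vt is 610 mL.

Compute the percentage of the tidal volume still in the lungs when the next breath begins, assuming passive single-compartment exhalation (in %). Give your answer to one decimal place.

Flow: 72 L/min ÷ 60 = 1.2 L/s.
R = (PIP − Pplat)/V̇ = (16 − 12) / 1.2 = 4.0/1.2 = 3.333 cmH2O·s/L.
C = Vt/(Pplat − PEEP) = 610.0 / (12 − 1) = 610.0/11.0 = 55.455 mL/cmH2O.
τ = R × C = 3.333 × 0.05546 L/cmH2O = 0.1848 s.
Fraction remaining at end-expiration = e^(−Te/τ) = e^(−0.42/0.1848) = 0.103 → 10.3%.

10.3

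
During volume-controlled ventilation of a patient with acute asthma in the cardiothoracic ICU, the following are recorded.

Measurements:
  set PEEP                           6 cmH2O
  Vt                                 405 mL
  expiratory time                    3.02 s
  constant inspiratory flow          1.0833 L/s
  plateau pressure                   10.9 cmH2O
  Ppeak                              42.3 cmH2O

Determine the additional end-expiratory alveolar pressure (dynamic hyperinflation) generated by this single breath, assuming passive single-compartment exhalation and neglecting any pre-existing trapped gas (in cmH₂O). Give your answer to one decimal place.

1.4

R = (PIP − Pplat)/V̇ = (42.3 − 10.9) / 1.0833 = 31.4/1.0833 = 28.986 cmH2O·s/L.
C = Vt/(Pplat − PEEP) = 405.0 / (10.9 − 6) = 405.0/4.9 = 82.653 mL/cmH2O.
τ = R × C = 28.986 × 0.08265 L/cmH2O = 2.396 s.
Fraction remaining = e^(−Te/τ) = e^(−3.02/2.396) = 0.2835; trapped volume = 405.0 × 0.2835 = 114.82 mL.
Additional alveolar pressure from trapping ≈ V_trapped / C = 114.82 / 82.653 = 1.389 cmH2O.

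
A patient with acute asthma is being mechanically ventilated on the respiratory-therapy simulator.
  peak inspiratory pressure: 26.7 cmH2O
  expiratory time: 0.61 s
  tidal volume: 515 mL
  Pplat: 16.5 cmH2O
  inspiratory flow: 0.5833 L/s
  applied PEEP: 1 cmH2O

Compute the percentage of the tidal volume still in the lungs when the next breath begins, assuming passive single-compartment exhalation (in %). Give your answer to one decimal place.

35.0

R = (PIP − Pplat)/V̇ = (26.7 − 16.5) / 0.5833 = 10.2/0.5833 = 17.487 cmH2O·s/L.
C = Vt/(Pplat − PEEP) = 515.0 / (16.5 − 1) = 515.0/15.5 = 33.226 mL/cmH2O.
τ = R × C = 17.487 × 0.03323 L/cmH2O = 0.5811 s.
Fraction remaining at end-expiration = e^(−Te/τ) = e^(−0.61/0.5811) = 0.35 → 35.0%.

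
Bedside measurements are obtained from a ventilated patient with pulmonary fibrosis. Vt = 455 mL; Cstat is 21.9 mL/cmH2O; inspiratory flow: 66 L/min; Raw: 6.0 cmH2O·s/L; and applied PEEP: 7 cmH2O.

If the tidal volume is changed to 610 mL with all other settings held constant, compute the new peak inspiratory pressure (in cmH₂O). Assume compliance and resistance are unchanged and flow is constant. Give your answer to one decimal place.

41.5

Flow: 66 L/min ÷ 60 = 1.1 L/s.
PIP = Vt/C + R·V̇ + PEEP (constant-flow equation of motion).
Only the elastic term changes: ΔPIP = ΔVt / C = (610 − 455) / 21.9 = 7.078 cmH2O.
Original PIP = 455/21.9 + 6.0×1.1 + 7 = 34.376 cmH2O; new PIP = 34.376 + (7.078) = 41.454 cmH2O.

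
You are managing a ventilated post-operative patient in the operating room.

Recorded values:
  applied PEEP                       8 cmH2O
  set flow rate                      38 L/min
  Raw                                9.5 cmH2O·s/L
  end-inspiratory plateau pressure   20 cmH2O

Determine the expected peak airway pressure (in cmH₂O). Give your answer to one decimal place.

26.0

Flow: 38 L/min ÷ 60 = 0.6333 L/s.
PIP = Pplat + Raw × flow = 20 + 9.5 × 0.6333 = 20 + 6.016 = 26.016 cmH2O.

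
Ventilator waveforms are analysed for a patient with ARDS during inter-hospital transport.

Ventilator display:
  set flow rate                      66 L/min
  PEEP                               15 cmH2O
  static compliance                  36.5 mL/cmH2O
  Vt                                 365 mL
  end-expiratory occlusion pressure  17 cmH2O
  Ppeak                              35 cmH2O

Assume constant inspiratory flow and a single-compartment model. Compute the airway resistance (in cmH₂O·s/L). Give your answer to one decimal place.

Flow: 66 L/min ÷ 60 = 1.1 L/s.
Total PEEP = 17 cmH2O (set 15 + intrinsic 2); this is the baseline alveolar pressure.
Equation of motion (constant flow): PIP = Vt/C + R·V̇ + PEEP.
R·V̇ = PIP − Vt/C − PEEP = 35 − 365/36.5 − 17 = 35 − 10.0 − 17 = 8.0 cmH2O.
R = 8.0 / 1.1 = 7.273 cmH2O·s/L.

7.3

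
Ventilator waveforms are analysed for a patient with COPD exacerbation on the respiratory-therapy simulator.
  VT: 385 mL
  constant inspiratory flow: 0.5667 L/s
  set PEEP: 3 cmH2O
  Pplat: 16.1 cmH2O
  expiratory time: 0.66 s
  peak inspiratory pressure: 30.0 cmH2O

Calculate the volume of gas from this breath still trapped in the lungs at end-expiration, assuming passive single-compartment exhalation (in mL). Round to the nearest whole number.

R = (PIP − Pplat)/V̇ = (30.0 − 16.1) / 0.5667 = 13.9/0.5667 = 24.528 cmH2O·s/L.
C = Vt/(Pplat − PEEP) = 385.0 / (16.1 − 3) = 385.0/13.1 = 29.389 mL/cmH2O.
τ = R × C = 24.528 × 0.02939 L/cmH2O = 0.7209 s.
Fraction remaining = e^(−Te/τ) = e^(−0.66/0.7209) = 0.4003.
Trapped volume = 385.0 × 0.4003 = 154.12 mL.

154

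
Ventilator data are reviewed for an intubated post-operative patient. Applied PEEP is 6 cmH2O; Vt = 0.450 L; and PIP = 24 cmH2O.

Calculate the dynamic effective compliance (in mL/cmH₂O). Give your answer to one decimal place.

25.0

Dynamic compliance = Vt / (PIP − PEEP) = 450 / (24 − 6) = 450 / 18.0 = 25.0 mL/cmH2O.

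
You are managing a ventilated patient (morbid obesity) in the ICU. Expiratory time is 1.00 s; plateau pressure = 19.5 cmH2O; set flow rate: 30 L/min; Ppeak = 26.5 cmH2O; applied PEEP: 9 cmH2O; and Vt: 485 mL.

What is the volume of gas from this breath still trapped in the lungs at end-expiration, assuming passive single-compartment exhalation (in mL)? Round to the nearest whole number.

Flow: 30 L/min ÷ 60 = 0.5 L/s.
R = (PIP − Pplat)/V̇ = (26.5 − 19.5) / 0.5 = 7.0/0.5 = 14.0 cmH2O·s/L.
C = Vt/(Pplat − PEEP) = 485.0 / (19.5 − 9) = 485.0/10.5 = 46.19 mL/cmH2O.
τ = R × C = 14.0 × 0.04619 L/cmH2O = 0.6467 s.
Fraction remaining = e^(−Te/τ) = e^(−1.00/0.6467) = 0.213.
Trapped volume = 485.0 × 0.213 = 103.31 mL.

103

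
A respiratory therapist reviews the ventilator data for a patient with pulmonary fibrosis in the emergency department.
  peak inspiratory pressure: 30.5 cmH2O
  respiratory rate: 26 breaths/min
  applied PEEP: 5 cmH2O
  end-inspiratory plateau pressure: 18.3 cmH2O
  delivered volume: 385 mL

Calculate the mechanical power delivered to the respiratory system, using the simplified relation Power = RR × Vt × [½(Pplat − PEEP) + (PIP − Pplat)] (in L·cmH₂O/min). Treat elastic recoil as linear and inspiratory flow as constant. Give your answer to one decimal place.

188.7

Per-breath work = Vt × [½(Pplat−PEEP) + (PIP−Pplat)] = 0.385 × [0.5×13.3 + 12.2] = 0.385 × 18.85 = 7.257 L·cmH2O.
Power = 26 × 7.257 = 188.68 L·cmH2O/min.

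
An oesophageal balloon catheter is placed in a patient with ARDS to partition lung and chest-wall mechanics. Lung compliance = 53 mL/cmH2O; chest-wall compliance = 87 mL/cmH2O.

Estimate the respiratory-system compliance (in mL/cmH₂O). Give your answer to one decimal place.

Lung and chest wall are elastances in series: 1/Crs = 1/CL + 1/Ccw.
1/Crs = 1/53 + 1/87 = 0.03036.
Crs = 32.938 mL/cmH2O.

32.9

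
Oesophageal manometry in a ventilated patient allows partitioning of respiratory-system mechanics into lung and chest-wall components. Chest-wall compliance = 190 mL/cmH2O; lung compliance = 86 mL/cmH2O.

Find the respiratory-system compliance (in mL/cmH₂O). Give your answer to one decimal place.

59.2

Lung and chest wall are elastances in series: 1/Crs = 1/CL + 1/Ccw.
1/Crs = 1/86 + 1/190 = 0.01689.
Crs = 59.207 mL/cmH2O.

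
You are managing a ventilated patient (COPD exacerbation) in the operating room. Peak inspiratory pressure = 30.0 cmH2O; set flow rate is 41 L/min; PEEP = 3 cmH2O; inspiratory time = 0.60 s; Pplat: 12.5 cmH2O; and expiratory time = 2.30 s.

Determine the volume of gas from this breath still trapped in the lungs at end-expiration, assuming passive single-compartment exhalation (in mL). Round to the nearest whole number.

Flow: 41 L/min ÷ 60 = 0.6833 L/s.
Vt = flow × Ti = 0.6833 L/s × 0.60 s × 1000 mL/L = 409.98 mL.
R = (PIP − Pplat)/V̇ = (30.0 − 12.5) / 0.6833 = 17.5/0.6833 = 25.611 cmH2O·s/L.
C = Vt/(Pplat − PEEP) = 409.98 / (12.5 − 3) = 409.98/9.5 = 43.156 mL/cmH2O.
τ = R × C = 25.611 × 0.04316 L/cmH2O = 1.105 s.
Fraction remaining = e^(−Te/τ) = e^(−2.30/1.105) = 0.1247.
Trapped volume = 409.98 × 0.1247 = 51.125 mL.

51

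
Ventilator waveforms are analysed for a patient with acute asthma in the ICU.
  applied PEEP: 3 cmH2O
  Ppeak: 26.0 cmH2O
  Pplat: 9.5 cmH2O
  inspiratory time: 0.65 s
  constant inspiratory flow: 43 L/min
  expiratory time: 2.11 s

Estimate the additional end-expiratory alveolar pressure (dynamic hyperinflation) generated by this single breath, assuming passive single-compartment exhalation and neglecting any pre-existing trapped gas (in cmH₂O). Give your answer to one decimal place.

1.8

Flow: 43 L/min ÷ 60 = 0.7167 L/s.
Vt = flow × Ti = 0.7167 L/s × 0.65 s × 1000 mL/L = 465.86 mL.
R = (PIP − Pplat)/V̇ = (26.0 − 9.5) / 0.7167 = 16.5/0.7167 = 23.022 cmH2O·s/L.
C = Vt/(Pplat − PEEP) = 465.86 / (9.5 − 3) = 465.86/6.5 = 71.671 mL/cmH2O.
τ = R × C = 23.022 × 0.07167 L/cmH2O = 1.65 s.
Fraction remaining = e^(−Te/τ) = e^(−2.11/1.65) = 0.2784; trapped volume = 465.86 × 0.2784 = 129.7 mL.
Additional alveolar pressure from trapping ≈ V_trapped / C = 129.7 / 71.671 = 1.81 cmH2O.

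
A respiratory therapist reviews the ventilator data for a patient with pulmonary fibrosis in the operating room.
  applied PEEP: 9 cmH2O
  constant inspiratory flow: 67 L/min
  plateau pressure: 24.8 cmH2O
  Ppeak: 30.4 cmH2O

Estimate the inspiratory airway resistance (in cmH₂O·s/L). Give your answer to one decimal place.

Flow: 67 L/min ÷ 60 = 1.1167 L/s.
Raw = (PIP − Pplat) / flow = (30.4 − 24.8) / 1.1167 = 5.6 / 1.1167 = 5.015 cmH2O·s/L.

5.0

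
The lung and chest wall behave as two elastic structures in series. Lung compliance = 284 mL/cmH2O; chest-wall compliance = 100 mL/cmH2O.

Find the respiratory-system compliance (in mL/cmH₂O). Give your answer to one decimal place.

Lung and chest wall are elastances in series: 1/Crs = 1/CL + 1/Ccw.
1/Crs = 1/284 + 1/100 = 0.01352.
Crs = 73.964 mL/cmH2O.

74.0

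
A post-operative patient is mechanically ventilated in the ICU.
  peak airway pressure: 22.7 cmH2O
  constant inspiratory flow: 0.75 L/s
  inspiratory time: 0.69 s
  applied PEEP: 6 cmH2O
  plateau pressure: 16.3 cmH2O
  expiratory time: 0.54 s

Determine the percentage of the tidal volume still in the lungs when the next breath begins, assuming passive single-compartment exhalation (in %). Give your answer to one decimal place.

28.4

Vt = flow × Ti = 0.75 L/s × 0.69 s × 1000 mL/L = 517.5 mL.
R = (PIP − Pplat)/V̇ = (22.7 − 16.3) / 0.75 = 6.4/0.75 = 8.533 cmH2O·s/L.
C = Vt/(Pplat − PEEP) = 517.5 / (16.3 − 6) = 517.5/10.3 = 50.243 mL/cmH2O.
τ = R × C = 8.533 × 0.05024 L/cmH2O = 0.4287 s.
Fraction remaining at end-expiration = e^(−Te/τ) = e^(−0.54/0.4287) = 0.2838 → 28.38%.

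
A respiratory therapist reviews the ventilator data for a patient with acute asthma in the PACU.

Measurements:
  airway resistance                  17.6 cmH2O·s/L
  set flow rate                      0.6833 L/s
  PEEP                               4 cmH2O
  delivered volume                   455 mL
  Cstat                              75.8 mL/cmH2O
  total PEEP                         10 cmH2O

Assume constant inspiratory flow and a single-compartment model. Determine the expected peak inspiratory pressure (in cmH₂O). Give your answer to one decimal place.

Total PEEP = 10 cmH2O (set 4 + intrinsic 6); this is the baseline alveolar pressure.
Equation of motion (constant flow): PIP = Vt/C + R·V̇ + PEEP.
PIP = 455/75.8 + 17.6×0.6833 + 10 = 6.003 + 12.026 + 10 = 28.029 cmH2O.

28.0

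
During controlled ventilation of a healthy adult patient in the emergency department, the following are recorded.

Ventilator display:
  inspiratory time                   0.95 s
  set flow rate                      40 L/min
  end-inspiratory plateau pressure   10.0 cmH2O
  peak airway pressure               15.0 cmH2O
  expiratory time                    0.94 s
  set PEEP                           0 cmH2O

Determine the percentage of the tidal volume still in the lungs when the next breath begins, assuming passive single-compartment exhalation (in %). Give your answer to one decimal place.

13.8

Flow: 40 L/min ÷ 60 = 0.6667 L/s.
Vt = flow × Ti = 0.6667 L/s × 0.95 s × 1000 mL/L = 633.37 mL.
R = (PIP − Pplat)/V̇ = (15.0 − 10.0) / 0.6667 = 5.0/0.6667 = 7.5 cmH2O·s/L.
C = Vt/(Pplat − PEEP) = 633.37 / (10.0 − 0) = 633.37/10.0 = 63.337 mL/cmH2O.
τ = R × C = 7.5 × 0.06334 L/cmH2O = 0.4751 s.
Fraction remaining at end-expiration = e^(−Te/τ) = e^(−0.94/0.4751) = 0.1383 → 13.83%.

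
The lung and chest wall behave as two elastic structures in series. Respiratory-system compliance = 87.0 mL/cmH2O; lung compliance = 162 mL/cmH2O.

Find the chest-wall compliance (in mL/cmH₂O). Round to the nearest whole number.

1/Ccw = 1/Crs − 1/CL.
1/Ccw = 1/87.0 − 1/162 = 0.005321.
Ccw = 187.93 mL/cmH2O.

188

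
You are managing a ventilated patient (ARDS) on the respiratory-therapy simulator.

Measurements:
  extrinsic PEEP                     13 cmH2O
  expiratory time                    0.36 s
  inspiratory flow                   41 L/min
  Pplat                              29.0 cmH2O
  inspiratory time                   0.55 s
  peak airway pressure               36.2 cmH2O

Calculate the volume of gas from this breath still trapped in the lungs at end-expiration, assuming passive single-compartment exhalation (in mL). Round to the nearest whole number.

Flow: 41 L/min ÷ 60 = 0.6833 L/s.
Vt = flow × Ti = 0.6833 L/s × 0.55 s × 1000 mL/L = 375.82 mL.
R = (PIP − Pplat)/V̇ = (36.2 − 29.0) / 0.6833 = 7.2/0.6833 = 10.537 cmH2O·s/L.
C = Vt/(Pplat − PEEP) = 375.82 / (29.0 − 13) = 375.82/16.0 = 23.489 mL/cmH2O.
τ = R × C = 10.537 × 0.02349 L/cmH2O = 0.2475 s.
Fraction remaining = e^(−Te/τ) = e^(−0.36/0.2475) = 0.2335.
Trapped volume = 375.82 × 0.2335 = 87.754 mL.

88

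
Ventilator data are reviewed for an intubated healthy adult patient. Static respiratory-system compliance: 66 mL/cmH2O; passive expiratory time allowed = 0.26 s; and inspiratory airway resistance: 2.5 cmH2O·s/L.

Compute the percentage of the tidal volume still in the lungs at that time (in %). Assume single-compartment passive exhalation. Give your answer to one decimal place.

20.7

τ = R × C = 2.5 × 66 mL/cmH2O = 2.5 × 0.066 L/cmH2O = 0.165 s.
Passive exhalation: V(t)/V₀ = e^(−t/τ) = e^(−0.26/0.165) = 0.2069.
Fraction remaining = 0.2069 → 20.69%.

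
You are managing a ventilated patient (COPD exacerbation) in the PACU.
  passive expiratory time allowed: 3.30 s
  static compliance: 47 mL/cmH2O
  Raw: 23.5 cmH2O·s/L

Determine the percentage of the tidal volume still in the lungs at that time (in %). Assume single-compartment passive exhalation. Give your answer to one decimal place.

5.0

τ = R × C = 23.5 × 47 mL/cmH2O = 23.5 × 0.047 L/cmH2O = 1.105 s.
Passive exhalation: V(t)/V₀ = e^(−t/τ) = e^(−3.30/1.105) = 0.05047.
Fraction remaining = 0.05047 → 5.047%.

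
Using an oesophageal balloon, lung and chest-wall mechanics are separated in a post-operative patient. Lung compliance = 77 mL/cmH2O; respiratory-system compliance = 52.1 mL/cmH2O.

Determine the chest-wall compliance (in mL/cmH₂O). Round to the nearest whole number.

1/Ccw = 1/Crs − 1/CL.
1/Ccw = 1/52.1 − 1/77 = 0.006207.
Ccw = 161.11 mL/cmH2O.

161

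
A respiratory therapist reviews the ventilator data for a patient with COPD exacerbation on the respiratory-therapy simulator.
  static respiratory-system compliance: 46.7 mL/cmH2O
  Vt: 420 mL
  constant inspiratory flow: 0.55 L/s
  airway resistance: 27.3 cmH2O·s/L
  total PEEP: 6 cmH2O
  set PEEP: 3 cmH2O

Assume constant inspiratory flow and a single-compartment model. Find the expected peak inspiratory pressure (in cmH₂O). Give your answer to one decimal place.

30.0

Total PEEP = 6 cmH2O (set 3 + intrinsic 3); this is the baseline alveolar pressure.
Equation of motion (constant flow): PIP = Vt/C + R·V̇ + PEEP.
PIP = 420/46.7 + 27.3×0.55 + 6 = 8.994 + 15.015 + 6 = 30.009 cmH2O.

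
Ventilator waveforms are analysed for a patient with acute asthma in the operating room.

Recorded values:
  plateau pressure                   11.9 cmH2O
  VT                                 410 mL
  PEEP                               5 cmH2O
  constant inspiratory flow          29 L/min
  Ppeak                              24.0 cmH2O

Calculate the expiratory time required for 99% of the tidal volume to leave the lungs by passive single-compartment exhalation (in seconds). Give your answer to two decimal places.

6.85

Flow: 29 L/min ÷ 60 = 0.4833 L/s.
R = (PIP − Pplat)/V̇ = (24.0 − 11.9) / 0.4833 = 12.1/0.4833 = 25.036 cmH2O·s/L.
C = Vt/(Pplat − PEEP) = 410.0 / (11.9 − 5) = 410.0/6.9 = 59.42 mL/cmH2O.
τ = R × C = 25.036 × 0.05942 L/cmH2O = 1.488 s.
t = −τ·ln(1 − 0.99) = −1.488·ln(0.01) = 6.852 s.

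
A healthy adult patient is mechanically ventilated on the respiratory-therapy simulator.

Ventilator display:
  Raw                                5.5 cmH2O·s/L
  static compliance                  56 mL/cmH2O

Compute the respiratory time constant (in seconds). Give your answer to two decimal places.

τ = R × C = 5.5 × 56 mL/cmH2O = 5.5 × 0.056 L/cmH2O = 0.308 s.

0.31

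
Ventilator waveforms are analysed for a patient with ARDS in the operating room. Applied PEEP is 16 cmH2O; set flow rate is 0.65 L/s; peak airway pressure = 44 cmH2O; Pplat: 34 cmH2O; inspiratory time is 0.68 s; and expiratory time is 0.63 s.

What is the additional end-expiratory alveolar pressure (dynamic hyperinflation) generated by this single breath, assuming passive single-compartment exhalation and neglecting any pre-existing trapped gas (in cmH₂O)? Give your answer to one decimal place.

3.4

Vt = flow × Ti = 0.65 L/s × 0.68 s × 1000 mL/L = 442.0 mL.
R = (PIP − Pplat)/V̇ = (44 − 34) / 0.65 = 10.0/0.65 = 15.385 cmH2O·s/L.
C = Vt/(Pplat − PEEP) = 442.0 / (34 − 16) = 442.0/18.0 = 24.556 mL/cmH2O.
τ = R × C = 15.385 × 0.02456 L/cmH2O = 0.3779 s.
Fraction remaining = e^(−Te/τ) = e^(−0.63/0.3779) = 0.1888; trapped volume = 442.0 × 0.1888 = 83.45 mL.
Additional alveolar pressure from trapping ≈ V_trapped / C = 83.45 / 24.556 = 3.398 cmH2O.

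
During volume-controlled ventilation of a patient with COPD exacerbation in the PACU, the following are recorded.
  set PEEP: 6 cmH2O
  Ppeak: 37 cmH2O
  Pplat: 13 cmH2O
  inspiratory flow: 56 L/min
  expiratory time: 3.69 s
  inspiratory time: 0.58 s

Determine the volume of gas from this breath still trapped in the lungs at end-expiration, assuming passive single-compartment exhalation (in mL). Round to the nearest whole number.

85

Flow: 56 L/min ÷ 60 = 0.9333 L/s.
Vt = flow × Ti = 0.9333 L/s × 0.58 s × 1000 mL/L = 541.31 mL.
R = (PIP − Pplat)/V̇ = (37 − 13) / 0.9333 = 24.0/0.9333 = 25.715 cmH2O·s/L.
C = Vt/(Pplat − PEEP) = 541.31 / (13 − 6) = 541.31/7.0 = 77.33 mL/cmH2O.
τ = R × C = 25.715 × 0.07733 L/cmH2O = 1.989 s.
Fraction remaining = e^(−Te/τ) = e^(−3.69/1.989) = 0.1564.
Trapped volume = 541.31 × 0.1564 = 84.661 mL.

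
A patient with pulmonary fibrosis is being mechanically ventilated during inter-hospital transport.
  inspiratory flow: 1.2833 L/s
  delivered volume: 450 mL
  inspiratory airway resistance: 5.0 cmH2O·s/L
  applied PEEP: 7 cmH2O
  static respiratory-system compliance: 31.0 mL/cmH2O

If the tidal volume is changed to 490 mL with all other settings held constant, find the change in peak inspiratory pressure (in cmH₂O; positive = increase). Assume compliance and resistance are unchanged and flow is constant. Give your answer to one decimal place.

PIP = Vt/C + R·V̇ + PEEP (constant-flow equation of motion).
Only the elastic term changes: ΔPIP = ΔVt / C = (490 − 450) / 31.0 = 1.29 cmH2O.

1.3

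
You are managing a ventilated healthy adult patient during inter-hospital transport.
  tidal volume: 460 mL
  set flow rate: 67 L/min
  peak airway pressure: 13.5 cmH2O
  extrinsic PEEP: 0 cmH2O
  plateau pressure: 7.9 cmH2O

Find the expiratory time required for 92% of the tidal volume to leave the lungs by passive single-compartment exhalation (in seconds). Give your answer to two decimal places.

0.74

Flow: 67 L/min ÷ 60 = 1.1167 L/s.
R = (PIP − Pplat)/V̇ = (13.5 − 7.9) / 1.1167 = 5.6/1.1167 = 5.015 cmH2O·s/L.
C = Vt/(Pplat − PEEP) = 460.0 / (7.9 − 0) = 460.0/7.9 = 58.228 mL/cmH2O.
τ = R × C = 5.015 × 0.05823 L/cmH2O = 0.292 s.
t = −τ·ln(1 − 0.92) = −0.292·ln(0.08) = 0.7375 s.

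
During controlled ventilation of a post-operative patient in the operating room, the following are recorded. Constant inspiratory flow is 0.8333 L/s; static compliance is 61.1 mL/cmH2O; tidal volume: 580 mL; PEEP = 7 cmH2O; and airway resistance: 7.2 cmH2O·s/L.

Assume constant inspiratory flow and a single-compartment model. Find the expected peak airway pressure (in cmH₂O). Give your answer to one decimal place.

Equation of motion (constant flow): PIP = Vt/C + R·V̇ + PEEP.
PIP = 580/61.1 + 7.2×0.8333 + 7 = 9.493 + 6.0 + 7 = 22.493 cmH2O.

22.5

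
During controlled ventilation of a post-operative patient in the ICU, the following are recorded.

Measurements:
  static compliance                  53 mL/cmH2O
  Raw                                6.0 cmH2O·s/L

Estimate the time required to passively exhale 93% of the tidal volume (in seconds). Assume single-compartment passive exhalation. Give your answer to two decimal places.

0.85

τ = R × C = 6.0 × 53 mL/cmH2O = 6.0 × 0.053 L/cmH2O = 0.318 s.
Exhaled fraction f = 1 − e^(−t/τ) → t = −τ·ln(1 − f) = −0.318·ln(0.07) = 0.8456 s.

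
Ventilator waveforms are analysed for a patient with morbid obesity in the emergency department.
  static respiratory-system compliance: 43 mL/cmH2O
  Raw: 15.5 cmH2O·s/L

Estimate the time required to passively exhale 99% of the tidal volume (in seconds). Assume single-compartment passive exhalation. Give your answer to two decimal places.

τ = R × C = 15.5 × 43 mL/cmH2O = 15.5 × 0.043 L/cmH2O = 0.6665 s.
Exhaled fraction f = 1 − e^(−t/τ) → t = −τ·ln(1 − f) = −0.6665·ln(0.01) = 3.069 s.

3.07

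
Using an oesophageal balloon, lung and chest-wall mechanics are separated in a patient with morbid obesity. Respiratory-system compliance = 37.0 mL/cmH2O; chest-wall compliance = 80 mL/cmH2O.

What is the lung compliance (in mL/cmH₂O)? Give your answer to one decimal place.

1/CL = 1/Crs − 1/Ccw.
1/CL = 1/37.0 − 1/80 = 0.01453.
CL = 68.823 mL/cmH2O.

68.8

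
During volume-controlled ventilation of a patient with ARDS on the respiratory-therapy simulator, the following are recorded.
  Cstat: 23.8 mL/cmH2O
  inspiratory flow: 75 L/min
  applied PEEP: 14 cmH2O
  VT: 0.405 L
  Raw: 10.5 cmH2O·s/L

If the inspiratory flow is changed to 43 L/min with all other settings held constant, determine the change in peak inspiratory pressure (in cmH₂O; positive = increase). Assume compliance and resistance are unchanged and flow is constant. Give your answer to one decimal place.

Flow: 75 L/min ÷ 60 = 1.25 L/s.
New flow: 43 L/min ÷ 60 = 0.7167 L/s.
PIP = Vt/C + R·V̇ + PEEP (constant-flow equation of motion).
Only the resistive term changes: ΔPIP = R × ΔV̇ = 10.5 × (0.7167 − 1.25) = 10.5 × -0.5333 = -5.6 cmH2O.

-5.6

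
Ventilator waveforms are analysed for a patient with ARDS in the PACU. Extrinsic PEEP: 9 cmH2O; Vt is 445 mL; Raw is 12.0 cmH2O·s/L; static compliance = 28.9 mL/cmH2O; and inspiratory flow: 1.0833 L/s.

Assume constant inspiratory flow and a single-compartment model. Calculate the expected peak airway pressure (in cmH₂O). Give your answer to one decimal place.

Equation of motion (constant flow): PIP = Vt/C + R·V̇ + PEEP.
PIP = 445/28.9 + 12.0×1.0833 + 9 = 15.398 + 13.0 + 9 = 37.398 cmH2O.

37.4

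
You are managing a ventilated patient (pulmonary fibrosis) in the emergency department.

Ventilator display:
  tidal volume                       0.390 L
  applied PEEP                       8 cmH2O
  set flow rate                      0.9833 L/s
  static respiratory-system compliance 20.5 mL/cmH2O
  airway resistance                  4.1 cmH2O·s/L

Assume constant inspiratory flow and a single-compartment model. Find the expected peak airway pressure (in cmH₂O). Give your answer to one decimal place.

Equation of motion (constant flow): PIP = Vt/C + R·V̇ + PEEP.
PIP = 390/20.5 + 4.1×0.9833 + 8 = 19.024 + 4.032 + 8 = 31.056 cmH2O.

31.1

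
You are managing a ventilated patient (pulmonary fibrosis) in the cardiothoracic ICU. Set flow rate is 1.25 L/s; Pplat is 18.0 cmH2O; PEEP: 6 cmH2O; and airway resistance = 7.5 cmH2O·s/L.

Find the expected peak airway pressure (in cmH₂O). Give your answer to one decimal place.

PIP = Pplat + Raw × flow = 18.0 + 7.5 × 1.25 = 18.0 + 9.375 = 27.375 cmH2O.

27.4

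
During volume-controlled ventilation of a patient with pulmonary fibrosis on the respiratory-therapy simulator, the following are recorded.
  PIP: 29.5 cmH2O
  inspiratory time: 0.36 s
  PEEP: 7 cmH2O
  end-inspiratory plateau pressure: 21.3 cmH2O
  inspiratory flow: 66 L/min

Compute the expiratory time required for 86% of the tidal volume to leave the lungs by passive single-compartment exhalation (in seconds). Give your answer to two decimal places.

0.41

Flow: 66 L/min ÷ 60 = 1.1 L/s.
Vt = flow × Ti = 1.1 L/s × 0.36 s × 1000 mL/L = 396.0 mL.
R = (PIP − Pplat)/V̇ = (29.5 − 21.3) / 1.1 = 8.2/1.1 = 7.455 cmH2O·s/L.
C = Vt/(Pplat − PEEP) = 396.0 / (21.3 − 7) = 396.0/14.3 = 27.692 mL/cmH2O.
τ = R × C = 7.455 × 0.02769 L/cmH2O = 0.2064 s.
t = −τ·ln(1 − 0.86) = −0.2064·ln(0.14) = 0.4058 s.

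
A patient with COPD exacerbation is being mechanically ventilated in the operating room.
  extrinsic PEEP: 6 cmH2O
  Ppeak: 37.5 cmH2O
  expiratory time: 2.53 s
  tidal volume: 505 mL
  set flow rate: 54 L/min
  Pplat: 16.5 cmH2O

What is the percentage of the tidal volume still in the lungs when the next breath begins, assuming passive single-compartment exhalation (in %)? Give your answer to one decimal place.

Flow: 54 L/min ÷ 60 = 0.9 L/s.
R = (PIP − Pplat)/V̇ = (37.5 − 16.5) / 0.9 = 21.0/0.9 = 23.333 cmH2O·s/L.
C = Vt/(Pplat − PEEP) = 505.0 / (16.5 − 6) = 505.0/10.5 = 48.095 mL/cmH2O.
τ = R × C = 23.333 × 0.0481 L/cmH2O = 1.122 s.
Fraction remaining at end-expiration = e^(−Te/τ) = e^(−2.53/1.122) = 0.1049 → 10.49%.

10.5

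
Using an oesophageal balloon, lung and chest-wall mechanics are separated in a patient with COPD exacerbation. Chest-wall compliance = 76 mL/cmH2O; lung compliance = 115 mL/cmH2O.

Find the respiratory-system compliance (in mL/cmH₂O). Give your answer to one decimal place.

45.8

Lung and chest wall are elastances in series: 1/Crs = 1/CL + 1/Ccw.
1/Crs = 1/115 + 1/76 = 0.02185.
Crs = 45.767 mL/cmH2O.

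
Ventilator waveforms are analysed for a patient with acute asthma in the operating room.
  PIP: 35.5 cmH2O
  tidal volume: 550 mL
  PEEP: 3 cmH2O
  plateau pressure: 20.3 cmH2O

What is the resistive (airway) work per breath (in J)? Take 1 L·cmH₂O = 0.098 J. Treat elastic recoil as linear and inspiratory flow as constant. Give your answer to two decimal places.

0.82

With constant inspiratory flow the resistive pressure is constant at PIP − Pplat = 35.5 − 20.3 = 15.2 cmH2O, so resistive work = 15.2 × 0.550 = 8.36 L·cmH2O.
× 0.098 J/(L·cmH2O) → 0.8193 J.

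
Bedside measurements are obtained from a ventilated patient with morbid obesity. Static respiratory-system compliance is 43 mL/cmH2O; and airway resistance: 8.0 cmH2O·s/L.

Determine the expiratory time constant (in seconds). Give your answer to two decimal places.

0.34

τ = R × C = 8.0 × 43 mL/cmH2O = 8.0 × 0.043 L/cmH2O = 0.344 s.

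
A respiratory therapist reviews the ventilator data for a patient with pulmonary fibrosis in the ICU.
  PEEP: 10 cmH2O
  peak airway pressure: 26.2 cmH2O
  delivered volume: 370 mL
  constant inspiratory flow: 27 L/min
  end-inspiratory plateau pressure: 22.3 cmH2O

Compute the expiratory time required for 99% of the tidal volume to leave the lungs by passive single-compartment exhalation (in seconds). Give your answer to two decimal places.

Flow: 27 L/min ÷ 60 = 0.45 L/s.
R = (PIP − Pplat)/V̇ = (26.2 − 22.3) / 0.45 = 3.9/0.45 = 8.667 cmH2O·s/L.
C = Vt/(Pplat − PEEP) = 370.0 / (22.3 − 10) = 370.0/12.3 = 30.081 mL/cmH2O.
τ = R × C = 8.667 × 0.03008 L/cmH2O = 0.2607 s.
t = −τ·ln(1 − 0.99) = −0.2607·ln(0.01) = 1.201 s.

1.20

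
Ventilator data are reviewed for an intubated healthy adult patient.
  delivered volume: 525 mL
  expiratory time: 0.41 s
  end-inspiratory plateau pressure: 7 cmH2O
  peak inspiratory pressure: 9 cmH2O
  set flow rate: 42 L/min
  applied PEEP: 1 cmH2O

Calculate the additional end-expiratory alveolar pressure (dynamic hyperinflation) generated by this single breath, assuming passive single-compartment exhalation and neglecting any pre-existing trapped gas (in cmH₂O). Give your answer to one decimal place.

1.2

Flow: 42 L/min ÷ 60 = 0.7 L/s.
R = (PIP − Pplat)/V̇ = (9 − 7) / 0.7 = 2.0/0.7 = 2.857 cmH2O·s/L.
C = Vt/(Pplat − PEEP) = 525.0 / (7 − 1) = 525.0/6.0 = 87.5 mL/cmH2O.
τ = R × C = 2.857 × 0.0875 L/cmH2O = 0.25 s.
Fraction remaining = e^(−Te/τ) = e^(−0.41/0.25) = 0.194; trapped volume = 525.0 × 0.194 = 101.85 mL.
Additional alveolar pressure from trapping ≈ V_trapped / C = 101.85 / 87.5 = 1.164 cmH2O.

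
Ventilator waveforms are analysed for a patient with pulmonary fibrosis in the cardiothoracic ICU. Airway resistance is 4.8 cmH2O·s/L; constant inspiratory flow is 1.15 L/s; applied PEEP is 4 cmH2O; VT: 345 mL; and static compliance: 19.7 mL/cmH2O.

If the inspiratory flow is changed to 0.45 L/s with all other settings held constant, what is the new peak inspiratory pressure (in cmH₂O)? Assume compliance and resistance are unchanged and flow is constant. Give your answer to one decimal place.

PIP = Vt/C + R·V̇ + PEEP (constant-flow equation of motion).
Only the resistive term changes: ΔPIP = R × ΔV̇ = 4.8 × (0.45 − 1.15) = 4.8 × -0.7 = -3.36 cmH2O.
Original PIP = 345/19.7 + 4.8×1.15 + 4 = 27.033 cmH2O; new PIP = 27.033 + (-3.36) = 23.673 cmH2O.

23.7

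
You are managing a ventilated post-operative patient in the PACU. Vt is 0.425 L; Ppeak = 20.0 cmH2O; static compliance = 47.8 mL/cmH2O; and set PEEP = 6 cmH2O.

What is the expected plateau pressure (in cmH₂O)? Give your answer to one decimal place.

14.9

Pplat = PEEP + Vt / Cstat = 6 + 425 / 47.8 = 6 + 8.891 = 14.891 cmH2O.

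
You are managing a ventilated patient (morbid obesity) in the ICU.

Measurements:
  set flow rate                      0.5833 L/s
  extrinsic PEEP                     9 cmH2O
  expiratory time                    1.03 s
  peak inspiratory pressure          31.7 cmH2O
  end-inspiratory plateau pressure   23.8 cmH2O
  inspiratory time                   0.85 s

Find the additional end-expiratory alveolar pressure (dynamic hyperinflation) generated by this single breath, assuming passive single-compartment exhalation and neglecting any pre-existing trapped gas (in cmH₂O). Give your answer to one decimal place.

Vt = flow × Ti = 0.5833 L/s × 0.85 s × 1000 mL/L = 495.81 mL.
R = (PIP − Pplat)/V̇ = (31.7 − 23.8) / 0.5833 = 7.9/0.5833 = 13.544 cmH2O·s/L.
C = Vt/(Pplat − PEEP) = 495.81 / (23.8 − 9) = 495.81/14.8 = 33.501 mL/cmH2O.
τ = R × C = 13.544 × 0.0335 L/cmH2O = 0.4537 s.
Fraction remaining = e^(−Te/τ) = e^(−1.03/0.4537) = 0.1033; trapped volume = 495.81 × 0.1033 = 51.217 mL.
Additional alveolar pressure from trapping ≈ V_trapped / C = 51.217 / 33.501 = 1.529 cmH2O.

1.5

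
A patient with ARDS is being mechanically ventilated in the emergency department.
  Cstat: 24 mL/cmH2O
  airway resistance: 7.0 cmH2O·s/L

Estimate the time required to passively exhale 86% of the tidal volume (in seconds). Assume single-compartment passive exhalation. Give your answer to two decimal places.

0.33

τ = R × C = 7.0 × 24 mL/cmH2O = 7.0 × 0.024 L/cmH2O = 0.168 s.
Exhaled fraction f = 1 − e^(−t/τ) → t = −τ·ln(1 − f) = −0.168·ln(0.14) = 0.3303 s.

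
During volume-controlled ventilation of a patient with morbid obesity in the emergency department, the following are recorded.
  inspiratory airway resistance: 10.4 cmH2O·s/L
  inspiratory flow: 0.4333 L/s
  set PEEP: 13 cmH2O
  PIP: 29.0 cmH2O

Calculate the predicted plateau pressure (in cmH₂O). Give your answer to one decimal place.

24.5

Pplat = PIP − Raw × flow = 29.0 − 10.4 × 0.4333 = 29.0 − 4.506 = 24.494 cmH2O.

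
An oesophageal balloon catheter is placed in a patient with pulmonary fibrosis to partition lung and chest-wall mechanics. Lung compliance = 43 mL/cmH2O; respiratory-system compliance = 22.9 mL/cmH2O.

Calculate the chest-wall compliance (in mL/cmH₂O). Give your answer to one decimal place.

49.0

1/Ccw = 1/Crs − 1/CL.
1/Ccw = 1/22.9 − 1/43 = 0.02041.
Ccw = 48.996 mL/cmH2O.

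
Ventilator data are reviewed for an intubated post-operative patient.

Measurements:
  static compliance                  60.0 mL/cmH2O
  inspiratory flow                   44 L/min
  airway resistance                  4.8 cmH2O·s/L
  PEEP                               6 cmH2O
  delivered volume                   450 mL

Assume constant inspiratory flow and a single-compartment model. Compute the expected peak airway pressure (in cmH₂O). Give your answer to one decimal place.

17.0

Flow: 44 L/min ÷ 60 = 0.7333 L/s.
Equation of motion (constant flow): PIP = Vt/C + R·V̇ + PEEP.
PIP = 450/60.0 + 4.8×0.7333 + 6 = 7.5 + 3.52 + 6 = 17.02 cmH2O.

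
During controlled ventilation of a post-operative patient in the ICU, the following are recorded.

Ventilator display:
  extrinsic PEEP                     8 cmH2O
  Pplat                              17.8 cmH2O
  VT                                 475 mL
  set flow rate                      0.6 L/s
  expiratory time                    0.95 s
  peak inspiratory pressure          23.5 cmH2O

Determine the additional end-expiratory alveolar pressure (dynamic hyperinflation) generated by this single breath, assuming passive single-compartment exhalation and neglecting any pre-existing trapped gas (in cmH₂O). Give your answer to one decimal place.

R = (PIP − Pplat)/V̇ = (23.5 − 17.8) / 0.6 = 5.7/0.6 = 9.5 cmH2O·s/L.
C = Vt/(Pplat − PEEP) = 475.0 / (17.8 − 8) = 475.0/9.8 = 48.469 mL/cmH2O.
τ = R × C = 9.5 × 0.04847 L/cmH2O = 0.4605 s.
Fraction remaining = e^(−Te/τ) = e^(−0.95/0.4605) = 0.1271; trapped volume = 475.0 × 0.1271 = 60.373 mL.
Additional alveolar pressure from trapping ≈ V_trapped / C = 60.373 / 48.469 = 1.246 cmH2O.

1.2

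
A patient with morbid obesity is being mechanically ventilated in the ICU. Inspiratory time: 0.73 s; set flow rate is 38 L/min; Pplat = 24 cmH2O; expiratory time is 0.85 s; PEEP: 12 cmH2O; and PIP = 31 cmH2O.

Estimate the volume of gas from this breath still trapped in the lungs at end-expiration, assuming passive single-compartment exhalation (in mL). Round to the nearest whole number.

Flow: 38 L/min ÷ 60 = 0.6333 L/s.
Vt = flow × Ti = 0.6333 L/s × 0.73 s × 1000 mL/L = 462.31 mL.
R = (PIP − Pplat)/V̇ = (31 − 24) / 0.6333 = 7.0/0.6333 = 11.053 cmH2O·s/L.
C = Vt/(Pplat − PEEP) = 462.31 / (24 − 12) = 462.31/12.0 = 38.526 mL/cmH2O.
τ = R × C = 11.053 × 0.03853 L/cmH2O = 0.4259 s.
Fraction remaining = e^(−Te/τ) = e^(−0.85/0.4259) = 0.1359.
Trapped volume = 462.31 × 0.1359 = 62.828 mL.

63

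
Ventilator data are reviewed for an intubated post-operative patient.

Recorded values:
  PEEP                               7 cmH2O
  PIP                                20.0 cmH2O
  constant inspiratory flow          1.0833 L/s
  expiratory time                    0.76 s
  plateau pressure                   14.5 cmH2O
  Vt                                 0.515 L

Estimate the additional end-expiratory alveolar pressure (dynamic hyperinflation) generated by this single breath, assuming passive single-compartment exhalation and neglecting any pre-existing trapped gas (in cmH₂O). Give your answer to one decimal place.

0.8

R = (PIP − Pplat)/V̇ = (20.0 − 14.5) / 1.0833 = 5.5/1.0833 = 5.077 cmH2O·s/L.
C = Vt/(Pplat − PEEP) = 515.0 / (14.5 − 7) = 515.0/7.5 = 68.667 mL/cmH2O.
τ = R × C = 5.077 × 0.06867 L/cmH2O = 0.3486 s.
Fraction remaining = e^(−Te/τ) = e^(−0.76/0.3486) = 0.113; trapped volume = 515.0 × 0.113 = 58.195 mL.
Additional alveolar pressure from trapping ≈ V_trapped / C = 58.195 / 68.667 = 0.8475 cmH2O.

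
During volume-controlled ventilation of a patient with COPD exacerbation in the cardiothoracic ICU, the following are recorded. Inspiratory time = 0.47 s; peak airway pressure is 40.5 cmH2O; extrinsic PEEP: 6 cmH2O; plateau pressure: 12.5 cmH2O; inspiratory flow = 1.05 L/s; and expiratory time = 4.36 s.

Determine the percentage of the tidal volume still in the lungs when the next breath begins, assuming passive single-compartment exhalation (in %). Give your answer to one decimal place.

Vt = flow × Ti = 1.05 L/s × 0.47 s × 1000 mL/L = 493.5 mL.
R = (PIP − Pplat)/V̇ = (40.5 − 12.5) / 1.05 = 28.0/1.05 = 26.667 cmH2O·s/L.
C = Vt/(Pplat − PEEP) = 493.5 / (12.5 − 6) = 493.5/6.5 = 75.923 mL/cmH2O.
τ = R × C = 26.667 × 0.07592 L/cmH2O = 2.025 s.
Fraction remaining at end-expiration = e^(−Te/τ) = e^(−4.36/2.025) = 0.1161 → 11.61%.

11.6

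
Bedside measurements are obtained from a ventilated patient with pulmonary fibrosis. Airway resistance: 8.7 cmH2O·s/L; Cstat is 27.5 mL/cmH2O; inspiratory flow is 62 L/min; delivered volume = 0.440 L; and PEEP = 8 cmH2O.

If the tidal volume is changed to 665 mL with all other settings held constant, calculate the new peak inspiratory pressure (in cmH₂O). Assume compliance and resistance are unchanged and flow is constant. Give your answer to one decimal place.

Flow: 62 L/min ÷ 60 = 1.0333 L/s.
PIP = Vt/C + R·V̇ + PEEP (constant-flow equation of motion).
Only the elastic term changes: ΔPIP = ΔVt / C = (665 − 440) / 27.5 = 8.182 cmH2O.
Original PIP = 440/27.5 + 8.7×1.0333 + 8 = 32.99 cmH2O; new PIP = 32.99 + (8.182) = 41.172 cmH2O.

41.2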